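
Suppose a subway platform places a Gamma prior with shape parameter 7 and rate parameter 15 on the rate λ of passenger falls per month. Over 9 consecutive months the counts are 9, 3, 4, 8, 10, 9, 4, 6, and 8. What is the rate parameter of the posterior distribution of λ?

Total count: 9 + 3 + 4 + 8 + 10 + 9 + 4 + 6 + 8 = 61.
Total exposure: 9 months.
Conjugate update: add total count to the shape and total exposure to the rate, giving Gamma(68, 24).

24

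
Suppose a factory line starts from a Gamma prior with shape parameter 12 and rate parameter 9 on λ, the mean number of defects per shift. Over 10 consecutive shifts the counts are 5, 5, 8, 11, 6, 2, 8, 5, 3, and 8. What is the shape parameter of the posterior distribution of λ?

Total count: 5 + 5 + 8 + 11 + 6 + 2 + 8 + 5 + 3 + 8 = 61.
Total exposure: 10 shifts.
Gamma(α, β) with Poisson data over total exposure Σt gives posterior Gamma(α+Σx, β+Σt) = Gamma(73, 19).

73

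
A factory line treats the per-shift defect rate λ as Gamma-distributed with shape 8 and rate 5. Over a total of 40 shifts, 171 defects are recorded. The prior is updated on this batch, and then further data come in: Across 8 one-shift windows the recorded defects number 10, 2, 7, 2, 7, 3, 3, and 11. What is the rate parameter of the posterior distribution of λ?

Total count 171 over total exposure 40 shifts.
After the first batch: Gamma(8 + 171, 5 + 40) = Gamma(179, 45).
Total count: 10 + 2 + 7 + 2 + 7 + 3 + 3 + 11 = 45.
Total exposure: 8 shifts.
After the second batch: Gamma(179 + 45, 45 + 8) = Gamma(224, 53).

53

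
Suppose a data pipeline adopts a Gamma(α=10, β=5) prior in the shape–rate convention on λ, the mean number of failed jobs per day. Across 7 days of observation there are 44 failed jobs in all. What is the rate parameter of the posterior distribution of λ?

12

Total count 44 over total exposure 7 days.
Gamma(α, β) with Poisson data over total exposure Σt gives posterior Gamma(α+Σx, β+Σt) = Gamma(54, 12).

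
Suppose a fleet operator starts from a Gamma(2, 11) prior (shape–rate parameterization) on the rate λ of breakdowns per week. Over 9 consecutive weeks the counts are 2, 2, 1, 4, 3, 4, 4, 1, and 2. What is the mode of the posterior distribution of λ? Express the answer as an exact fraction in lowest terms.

Total count: 2 + 2 + 1 + 4 + 3 + 4 + 4 + 1 + 2 = 23.
Total exposure: 9 weeks.
Conjugate update: add total count to the shape and total exposure to the rate, giving Gamma(25, 20).
Posterior mode = (α'−1)/β' = 24/20 = 6/5.

6/5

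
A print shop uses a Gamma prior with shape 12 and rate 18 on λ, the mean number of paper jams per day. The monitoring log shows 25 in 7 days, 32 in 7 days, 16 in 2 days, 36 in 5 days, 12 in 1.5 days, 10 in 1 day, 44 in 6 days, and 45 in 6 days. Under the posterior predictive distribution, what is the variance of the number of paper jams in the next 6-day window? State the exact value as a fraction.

331296/11449

Total count: 25 + 32 + 16 + 36 + 12 + 10 + 44 + 45 = 220.
Total exposure: 7 + 7 + 2 + 5 + 1.5 + 1 + 6 + 6 = 35.5 days.
By Gamma–Poisson conjugacy, the posterior is Gamma(α + Σx, β + Σt) = Gamma(12 + 220, 18 + 35.5) = Gamma(232, 107/2).
The posterior predictive for a window of length T is Negative Binomial with variance T·α'·(β'+T)/β'² = 6·232·(119/2)/(11449/4) = 331296/11449.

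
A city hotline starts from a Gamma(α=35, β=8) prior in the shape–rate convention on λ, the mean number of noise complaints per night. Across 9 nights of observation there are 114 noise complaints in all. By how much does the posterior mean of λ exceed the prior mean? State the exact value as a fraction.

597/136

Total count 114 over total exposure 9 nights.
Gamma(α, β) with Poisson data over total exposure Σt gives posterior Gamma(α+Σx, β+Σt) = Gamma(149, 17).
Posterior mean = 149/17 = 149/17; prior mean = 35/8 = 35/8. Difference = 149/17 − 35/8 = 597/136.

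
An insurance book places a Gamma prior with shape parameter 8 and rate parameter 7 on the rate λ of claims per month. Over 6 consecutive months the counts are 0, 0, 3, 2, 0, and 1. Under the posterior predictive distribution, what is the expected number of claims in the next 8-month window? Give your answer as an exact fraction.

Total count: 0 + 0 + 3 + 2 + 0 + 1 = 6.
Total exposure: 6 months.
Gamma(α, β) with Poisson data over total exposure Σt gives posterior Gamma(α+Σx, β+Σt) = Gamma(14, 13).
Predictive mean over an 8-month window = T·E[λ|data] = 8·14/13 = 112/13.

112/13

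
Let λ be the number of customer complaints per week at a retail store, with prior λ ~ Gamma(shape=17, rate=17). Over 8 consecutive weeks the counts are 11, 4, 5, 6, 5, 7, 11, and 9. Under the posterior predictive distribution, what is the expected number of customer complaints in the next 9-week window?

Total count: 11 + 4 + 5 + 6 + 5 + 7 + 11 + 9 = 58.
Total exposure: 8 weeks.
Conjugate update: add total count to the shape and total exposure to the rate, giving Gamma(75, 25).
Predictive mean over a 9-week window = T·E[λ|data] = 9·75/25 = 27.

27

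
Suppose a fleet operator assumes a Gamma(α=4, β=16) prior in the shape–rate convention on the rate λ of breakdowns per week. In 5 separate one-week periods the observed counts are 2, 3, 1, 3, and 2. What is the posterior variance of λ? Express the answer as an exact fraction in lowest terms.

Total count: 2 + 3 + 1 + 3 + 2 = 11.
Total exposure: 5 weeks.
Gamma(α, β) with Poisson data over total exposure Σt gives posterior Gamma(α+Σx, β+Σt) = Gamma(15, 21).
Posterior variance = α'/β'² = 15/441 = 5/147.

5/147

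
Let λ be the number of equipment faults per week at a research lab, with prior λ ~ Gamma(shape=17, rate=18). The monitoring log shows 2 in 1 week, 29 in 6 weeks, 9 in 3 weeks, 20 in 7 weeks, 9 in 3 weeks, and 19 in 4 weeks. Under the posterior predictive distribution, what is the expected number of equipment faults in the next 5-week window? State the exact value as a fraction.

Total count: 2 + 29 + 9 + 20 + 9 + 19 = 88.
Total exposure: 1 + 6 + 3 + 7 + 3 + 4 = 24 weeks.
Conjugate update: add total count to the shape and total exposure to the rate, giving Gamma(105, 42).
Predictive mean over a 5-week window = T·E[λ|data] = 5·105/42 = 25/2.

25/2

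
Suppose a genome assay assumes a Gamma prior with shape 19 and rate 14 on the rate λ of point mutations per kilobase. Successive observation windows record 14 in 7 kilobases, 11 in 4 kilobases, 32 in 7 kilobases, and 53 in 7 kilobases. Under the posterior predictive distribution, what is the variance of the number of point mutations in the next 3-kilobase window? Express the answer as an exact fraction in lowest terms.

Total count: 14 + 11 + 32 + 53 = 110.
Total exposure: 7 + 4 + 7 + 7 = 25 kilobases.
Gamma(α, β) with Poisson data over total exposure Σt gives posterior Gamma(α+Σx, β+Σt) = Gamma(129, 39).
The posterior predictive for a window of length T is Negative Binomial with variance T·α'·(β'+T)/β'² = 3·129·42/1521 = 1806/169.

1806/169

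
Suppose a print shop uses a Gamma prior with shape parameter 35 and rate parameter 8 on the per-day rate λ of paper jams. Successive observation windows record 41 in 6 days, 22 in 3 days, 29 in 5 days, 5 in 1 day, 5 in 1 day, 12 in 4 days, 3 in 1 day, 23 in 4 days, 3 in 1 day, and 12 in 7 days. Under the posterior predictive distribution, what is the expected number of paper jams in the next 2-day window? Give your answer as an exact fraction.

Total count: 41 + 22 + 29 + 5 + 5 + 12 + 3 + 23 + 3 + 12 = 155.
Total exposure: 6 + 3 + 5 + 1 + 1 + 4 + 1 + 4 + 1 + 7 = 33 days.
By Gamma–Poisson conjugacy, the posterior is Gamma(α + Σx, β + Σt) = Gamma(35 + 155, 8 + 33) = Gamma(190, 41).
Predictive mean over a 2-day window = T·E[λ|data] = 2·190/41 = 380/41.

380/41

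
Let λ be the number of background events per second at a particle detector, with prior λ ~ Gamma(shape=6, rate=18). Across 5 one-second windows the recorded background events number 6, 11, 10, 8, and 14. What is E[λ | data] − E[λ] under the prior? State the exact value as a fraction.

Total count: 6 + 11 + 10 + 8 + 14 = 49.
Total exposure: 5 seconds.
By Gamma–Poisson conjugacy, the posterior is Gamma(α + Σx, β + Σt) = Gamma(6 + 49, 18 + 5) = Gamma(55, 23).
Posterior mean = 55/23 = 55/23; prior mean = 6/18 = 1/3. Difference = 55/23 − 1/3 = 142/69.

142/69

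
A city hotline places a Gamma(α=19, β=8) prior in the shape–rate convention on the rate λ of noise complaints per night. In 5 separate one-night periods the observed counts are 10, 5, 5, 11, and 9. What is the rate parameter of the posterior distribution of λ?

Total count: 10 + 5 + 5 + 11 + 9 = 40.
Total exposure: 5 nights.
Gamma(α, β) with Poisson data over total exposure Σt gives posterior Gamma(α+Σx, β+Σt) = Gamma(59, 13).

13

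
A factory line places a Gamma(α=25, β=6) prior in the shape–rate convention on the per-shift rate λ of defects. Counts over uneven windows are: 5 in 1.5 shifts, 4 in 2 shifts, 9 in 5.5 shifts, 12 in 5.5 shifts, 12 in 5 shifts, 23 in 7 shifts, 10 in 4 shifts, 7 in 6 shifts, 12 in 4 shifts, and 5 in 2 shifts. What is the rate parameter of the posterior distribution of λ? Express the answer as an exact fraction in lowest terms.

97/2

Total count: 5 + 4 + 9 + 12 + 12 + 23 + 10 + 7 + 12 + 5 = 99.
Total exposure: 1.5 + 2 + 5.5 + 5.5 + 5 + 7 + 4 + 6 + 4 + 2 = 42.5 shifts.
The Gamma prior is conjugate for the Poisson rate, so λ | data ~ Gamma(25+99, 6+42.5) = Gamma(124, 97/2).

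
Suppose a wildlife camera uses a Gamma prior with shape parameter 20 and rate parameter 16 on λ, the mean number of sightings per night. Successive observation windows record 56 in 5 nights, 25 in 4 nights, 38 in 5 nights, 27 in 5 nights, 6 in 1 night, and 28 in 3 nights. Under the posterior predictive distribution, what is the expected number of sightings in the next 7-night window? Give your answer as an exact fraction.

1400/39

Total count: 56 + 25 + 38 + 27 + 6 + 28 = 180.
Total exposure: 5 + 4 + 5 + 5 + 1 + 3 = 23 nights.
The Gamma prior is conjugate for the Poisson rate, so λ | data ~ Gamma(20+180, 16+23) = Gamma(200, 39).
Predictive mean over a 7-night window = T·E[λ|data] = 7·200/39 = 1400/39.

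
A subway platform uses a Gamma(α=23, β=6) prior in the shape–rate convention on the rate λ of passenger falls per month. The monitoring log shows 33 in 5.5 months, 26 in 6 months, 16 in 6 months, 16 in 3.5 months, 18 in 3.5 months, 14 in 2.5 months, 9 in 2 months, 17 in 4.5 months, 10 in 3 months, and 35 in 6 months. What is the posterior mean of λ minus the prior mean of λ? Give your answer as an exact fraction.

Total count: 33 + 26 + 16 + 16 + 18 + 14 + 9 + 17 + 10 + 35 = 194.
Total exposure: 5.5 + 6 + 6 + 3.5 + 3.5 + 2.5 + 2 + 4.5 + 3 + 6 = 42.5 months.
By Gamma–Poisson conjugacy, the posterior is Gamma(α + Σx, β + Σt) = Gamma(23 + 194, 6 + 42.5) = Gamma(217, 97/2).
Posterior mean = 217/(97/2) = 434/97; prior mean = 23/6 = 23/6. Difference = 434/97 − 23/6 = 373/582.

373/582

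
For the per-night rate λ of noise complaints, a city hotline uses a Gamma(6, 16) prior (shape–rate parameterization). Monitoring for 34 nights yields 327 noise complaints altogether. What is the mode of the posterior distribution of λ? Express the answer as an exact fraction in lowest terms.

Total count 327 over total exposure 34 nights.
By Gamma–Poisson conjugacy, the posterior is Gamma(α + Σx, β + Σt) = Gamma(6 + 327, 16 + 34) = Gamma(333, 50).
Posterior mode = (α'−1)/β' = 332/50 = 166/25.

166/25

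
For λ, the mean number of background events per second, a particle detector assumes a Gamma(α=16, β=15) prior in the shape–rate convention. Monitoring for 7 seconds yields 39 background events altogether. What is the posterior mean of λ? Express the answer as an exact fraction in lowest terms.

Total count 39 over total exposure 7 seconds.
Gamma(α, β) with Poisson data over total exposure Σt gives posterior Gamma(α+Σx, β+Σt) = Gamma(55, 22).
Posterior mean = α'/β' = 55/22 = 5/2.

5/2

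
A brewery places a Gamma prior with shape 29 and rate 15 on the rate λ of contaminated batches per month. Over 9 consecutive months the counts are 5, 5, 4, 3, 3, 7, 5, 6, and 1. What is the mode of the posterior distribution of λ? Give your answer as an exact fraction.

Total count: 5 + 5 + 4 + 3 + 3 + 7 + 5 + 6 + 1 = 39.
Total exposure: 9 months.
The Gamma prior is conjugate for the Poisson rate, so λ | data ~ Gamma(29+39, 15+9) = Gamma(68, 24).
Posterior mode = (α'−1)/β' = 67/24.

67/24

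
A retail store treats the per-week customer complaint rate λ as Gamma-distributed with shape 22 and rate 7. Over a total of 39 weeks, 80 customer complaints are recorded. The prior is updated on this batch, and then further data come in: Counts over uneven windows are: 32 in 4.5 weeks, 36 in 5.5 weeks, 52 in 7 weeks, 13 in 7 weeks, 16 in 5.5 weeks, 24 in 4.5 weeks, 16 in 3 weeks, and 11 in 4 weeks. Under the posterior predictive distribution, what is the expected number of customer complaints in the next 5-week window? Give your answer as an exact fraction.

Total count 80 over total exposure 39 weeks.
After the first batch: Gamma(22 + 80, 7 + 39) = Gamma(102, 46).
Total count: 32 + 36 + 52 + 13 + 16 + 24 + 16 + 11 = 200.
Total exposure: 4.5 + 5.5 + 7 + 7 + 5.5 + 4.5 + 3 + 4 = 41 weeks.
After the second batch: Gamma(102 + 200, 46 + 41) = Gamma(302, 87).
Predictive mean over a 5-week window = T·E[λ|data] = 5·302/87 = 1510/87.

1510/87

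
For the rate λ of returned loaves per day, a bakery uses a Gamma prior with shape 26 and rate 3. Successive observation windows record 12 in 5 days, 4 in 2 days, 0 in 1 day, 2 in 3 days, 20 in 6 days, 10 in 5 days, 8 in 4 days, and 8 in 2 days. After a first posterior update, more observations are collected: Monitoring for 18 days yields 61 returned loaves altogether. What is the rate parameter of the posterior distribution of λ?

49

Total count: 12 + 4 + 0 + 2 + 20 + 10 + 8 + 8 = 64.
Total exposure: 5 + 2 + 1 + 3 + 6 + 5 + 4 + 2 = 28 days.
After the first batch: Gamma(26 + 64, 3 + 28) = Gamma(90, 31).
Total count 61 over total exposure 18 days.
After the second batch: Gamma(90 + 61, 31 + 18) = Gamma(151, 49).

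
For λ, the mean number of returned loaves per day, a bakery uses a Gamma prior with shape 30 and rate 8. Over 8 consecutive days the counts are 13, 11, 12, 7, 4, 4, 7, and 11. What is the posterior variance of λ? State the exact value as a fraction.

Total count: 13 + 11 + 12 + 7 + 4 + 4 + 7 + 11 = 69.
Total exposure: 8 days.
By Gamma–Poisson conjugacy, the posterior is Gamma(α + Σx, β + Σt) = Gamma(30 + 69, 8 + 8) = Gamma(99, 16).
Posterior variance = α'/β'² = 99/256.

99/256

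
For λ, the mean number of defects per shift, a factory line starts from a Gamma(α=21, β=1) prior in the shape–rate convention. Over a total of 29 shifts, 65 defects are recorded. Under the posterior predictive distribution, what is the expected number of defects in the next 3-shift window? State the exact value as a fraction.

43/5

Total count 65 over total exposure 29 shifts.
By Gamma–Poisson conjugacy, the posterior is Gamma(α + Σx, β + Σt) = Gamma(21 + 65, 1 + 29) = Gamma(86, 30).
Predictive mean over a 3-shift window = T·E[λ|data] = 3·86/30 = 43/5.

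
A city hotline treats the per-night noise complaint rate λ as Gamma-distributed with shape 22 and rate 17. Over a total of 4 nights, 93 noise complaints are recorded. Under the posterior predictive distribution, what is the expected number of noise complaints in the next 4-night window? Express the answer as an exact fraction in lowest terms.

Total count 93 over total exposure 4 nights.
Posterior: α' = 22 + 93 = 115, β' = 17 + 4 = 21.
Predictive mean over a 4-night window = T·E[λ|data] = 4·115/21 = 460/21.

460/21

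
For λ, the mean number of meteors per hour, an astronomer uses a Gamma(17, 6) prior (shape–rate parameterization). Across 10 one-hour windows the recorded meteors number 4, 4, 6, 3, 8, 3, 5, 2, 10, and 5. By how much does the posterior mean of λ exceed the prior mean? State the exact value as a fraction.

Total count: 4 + 4 + 6 + 3 + 8 + 3 + 5 + 2 + 10 + 5 = 50.
Total exposure: 10 hours.
By Gamma–Poisson conjugacy, the posterior is Gamma(α + Σx, β + Σt) = Gamma(17 + 50, 6 + 10) = Gamma(67, 16).
Posterior mean = 67/16 = 67/16; prior mean = 17/6 = 17/6. Difference = 67/16 − 17/6 = 65/48.

65/48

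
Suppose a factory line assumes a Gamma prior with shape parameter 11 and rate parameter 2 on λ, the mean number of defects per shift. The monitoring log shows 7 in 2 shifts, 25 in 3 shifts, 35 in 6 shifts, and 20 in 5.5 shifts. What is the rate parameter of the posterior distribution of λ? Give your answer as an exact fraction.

Total count: 7 + 25 + 35 + 20 = 87.
Total exposure: 2 + 3 + 6 + 5.5 = 16.5 shifts.
Gamma(α, β) with Poisson data over total exposure Σt gives posterior Gamma(α+Σx, β+Σt) = Gamma(98, 37/2).

37/2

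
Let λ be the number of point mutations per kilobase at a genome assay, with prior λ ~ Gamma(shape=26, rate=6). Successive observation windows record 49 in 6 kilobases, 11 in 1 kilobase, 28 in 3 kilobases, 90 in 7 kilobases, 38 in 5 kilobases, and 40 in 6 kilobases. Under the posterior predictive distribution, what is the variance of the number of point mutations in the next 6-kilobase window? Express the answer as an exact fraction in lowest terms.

Total count: 49 + 11 + 28 + 90 + 38 + 40 = 256.
Total exposure: 6 + 1 + 3 + 7 + 5 + 6 = 28 kilobases.
Conjugate update: add total count to the shape and total exposure to the rate, giving Gamma(282, 34).
The posterior predictive for a window of length T is Negative Binomial with variance T·α'·(β'+T)/β'² = 6·282·40/1156 = 16920/289.

16920/289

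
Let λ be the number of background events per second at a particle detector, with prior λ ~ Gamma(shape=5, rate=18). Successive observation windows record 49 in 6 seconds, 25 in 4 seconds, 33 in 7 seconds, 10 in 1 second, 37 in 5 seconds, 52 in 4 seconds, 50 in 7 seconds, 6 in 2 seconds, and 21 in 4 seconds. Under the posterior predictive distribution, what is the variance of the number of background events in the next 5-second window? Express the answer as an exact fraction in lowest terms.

Total count: 49 + 25 + 33 + 10 + 37 + 52 + 50 + 6 + 21 = 283.
Total exposure: 6 + 4 + 7 + 1 + 5 + 4 + 7 + 2 + 4 = 40 seconds.
The Gamma prior is conjugate for the Poisson rate, so λ | data ~ Gamma(5+283, 18+40) = Gamma(288, 58).
The posterior predictive for a window of length T is Negative Binomial with variance T·α'·(β'+T)/β'² = 5·288·63/3364 = 22680/841.

22680/841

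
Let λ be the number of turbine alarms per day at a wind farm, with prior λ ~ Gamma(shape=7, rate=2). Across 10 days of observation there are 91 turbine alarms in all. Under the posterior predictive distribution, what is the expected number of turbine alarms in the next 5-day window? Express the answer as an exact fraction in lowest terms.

Total count 91 over total exposure 10 days.
By Gamma–Poisson conjugacy, the posterior is Gamma(α + Σx, β + Σt) = Gamma(7 + 91, 2 + 10) = Gamma(98, 12).
Predictive mean over a 5-day window = T·E[λ|data] = 5·98/12 = 245/6.

245/6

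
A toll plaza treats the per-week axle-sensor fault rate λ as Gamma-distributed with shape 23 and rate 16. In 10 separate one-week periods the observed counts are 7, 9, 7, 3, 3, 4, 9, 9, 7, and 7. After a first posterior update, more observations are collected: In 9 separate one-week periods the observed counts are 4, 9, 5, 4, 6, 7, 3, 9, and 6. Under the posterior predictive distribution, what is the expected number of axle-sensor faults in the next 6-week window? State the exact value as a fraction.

846/35

Total count: 7 + 9 + 7 + 3 + 3 + 4 + 9 + 9 + 7 + 7 = 65.
Total exposure: 10 weeks.
After the first batch: Gamma(23 + 65, 16 + 10) = Gamma(88, 26).
Total count: 4 + 9 + 5 + 4 + 6 + 7 + 3 + 9 + 6 = 53.
Total exposure: 9 weeks.
After the second batch: Gamma(88 + 53, 26 + 9) = Gamma(141, 35).
Predictive mean over a 6-week window = T·E[λ|data] = 6·141/35 = 846/35.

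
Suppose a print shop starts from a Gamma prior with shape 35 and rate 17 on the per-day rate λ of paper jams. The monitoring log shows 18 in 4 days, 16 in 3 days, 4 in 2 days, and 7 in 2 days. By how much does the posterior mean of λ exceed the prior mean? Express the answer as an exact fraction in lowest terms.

95/119

Total count: 18 + 16 + 4 + 7 = 45.
Total exposure: 4 + 3 + 2 + 2 = 11 days.
Posterior: α' = 35 + 45 = 80, β' = 17 + 11 = 28.
Posterior mean = 80/28 = 20/7; prior mean = 35/17 = 35/17. Difference = 20/7 − 35/17 = 95/119.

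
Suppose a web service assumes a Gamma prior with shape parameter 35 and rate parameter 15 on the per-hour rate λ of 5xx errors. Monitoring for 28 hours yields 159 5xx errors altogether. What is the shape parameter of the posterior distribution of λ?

194

Total count 159 over total exposure 28 hours.
Conjugate update: add total count to the shape and total exposure to the rate, giving Gamma(194, 43).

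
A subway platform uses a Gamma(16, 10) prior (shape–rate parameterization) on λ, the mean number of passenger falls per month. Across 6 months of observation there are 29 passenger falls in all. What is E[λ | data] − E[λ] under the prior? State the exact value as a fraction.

Total count 29 over total exposure 6 months.
Conjugate update: add total count to the shape and total exposure to the rate, giving Gamma(45, 16).
Posterior mean = 45/16 = 45/16; prior mean = 16/10 = 8/5. Difference = 45/16 − 8/5 = 97/80.

97/80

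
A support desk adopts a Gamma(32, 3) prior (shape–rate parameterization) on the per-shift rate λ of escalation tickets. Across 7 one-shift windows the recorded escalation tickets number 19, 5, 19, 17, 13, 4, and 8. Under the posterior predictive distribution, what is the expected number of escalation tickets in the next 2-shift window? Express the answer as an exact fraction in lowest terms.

Total count: 19 + 5 + 19 + 17 + 13 + 4 + 8 = 85.
Total exposure: 7 shifts.
The Gamma prior is conjugate for the Poisson rate, so λ | data ~ Gamma(32+85, 3+7) = Gamma(117, 10).
Predictive mean over a 2-shift window = T·E[λ|data] = 2·117/10 = 117/5.

117/5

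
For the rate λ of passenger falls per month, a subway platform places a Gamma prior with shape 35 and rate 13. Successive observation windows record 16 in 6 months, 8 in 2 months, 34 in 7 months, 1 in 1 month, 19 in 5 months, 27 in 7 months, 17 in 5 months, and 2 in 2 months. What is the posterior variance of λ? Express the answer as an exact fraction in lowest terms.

53/768

Total count: 16 + 8 + 34 + 1 + 19 + 27 + 17 + 2 = 124.
Total exposure: 6 + 2 + 7 + 1 + 5 + 7 + 5 + 2 = 35 months.
The Gamma prior is conjugate for the Poisson rate, so λ | data ~ Gamma(35+124, 13+35) = Gamma(159, 48).
Posterior variance = α'/β'² = 159/2304 = 53/768.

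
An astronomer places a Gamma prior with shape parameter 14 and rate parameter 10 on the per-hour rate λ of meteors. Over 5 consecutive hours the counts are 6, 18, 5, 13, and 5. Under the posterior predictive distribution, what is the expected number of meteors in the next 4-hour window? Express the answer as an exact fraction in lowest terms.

244/15

Total count: 6 + 18 + 5 + 13 + 5 = 47.
Total exposure: 5 hours.
Posterior: α' = 14 + 47 = 61, β' = 10 + 5 = 15.
Predictive mean over a 4-hour window = T·E[λ|data] = 4·61/15 = 244/15.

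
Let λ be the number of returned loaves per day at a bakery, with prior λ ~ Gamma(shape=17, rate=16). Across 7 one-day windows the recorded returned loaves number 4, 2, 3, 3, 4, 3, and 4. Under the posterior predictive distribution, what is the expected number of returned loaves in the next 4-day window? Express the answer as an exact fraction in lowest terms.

Total count: 4 + 2 + 3 + 3 + 4 + 3 + 4 = 23.
Total exposure: 7 days.
Conjugate update: add total count to the shape and total exposure to the rate, giving Gamma(40, 23).
Predictive mean over a 4-day window = T·E[λ|data] = 4·40/23 = 160/23.

160/23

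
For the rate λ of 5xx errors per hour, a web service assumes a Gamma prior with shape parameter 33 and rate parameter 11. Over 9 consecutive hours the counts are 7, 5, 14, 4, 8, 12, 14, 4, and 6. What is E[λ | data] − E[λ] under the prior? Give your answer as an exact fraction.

47/20

Total count: 7 + 5 + 14 + 4 + 8 + 12 + 14 + 4 + 6 = 74.
Total exposure: 9 hours.
Gamma(α, β) with Poisson data over total exposure Σt gives posterior Gamma(α+Σx, β+Σt) = Gamma(107, 20).
Posterior mean = 107/20 = 107/20; prior mean = 33/11 = 3. Difference = 107/20 − 3 = 47/20.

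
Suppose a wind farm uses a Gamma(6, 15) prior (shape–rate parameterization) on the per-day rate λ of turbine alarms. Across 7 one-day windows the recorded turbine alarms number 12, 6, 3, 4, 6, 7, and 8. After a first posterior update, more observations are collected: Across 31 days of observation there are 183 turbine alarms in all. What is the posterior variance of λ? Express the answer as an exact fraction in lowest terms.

Total count: 12 + 6 + 3 + 4 + 6 + 7 + 8 = 46.
Total exposure: 7 days.
After the first batch: Gamma(6 + 46, 15 + 7) = Gamma(52, 22).
Total count 183 over total exposure 31 days.
After the second batch: Gamma(52 + 183, 22 + 31) = Gamma(235, 53).
Posterior variance = α'/β'² = 235/2809.

235/2809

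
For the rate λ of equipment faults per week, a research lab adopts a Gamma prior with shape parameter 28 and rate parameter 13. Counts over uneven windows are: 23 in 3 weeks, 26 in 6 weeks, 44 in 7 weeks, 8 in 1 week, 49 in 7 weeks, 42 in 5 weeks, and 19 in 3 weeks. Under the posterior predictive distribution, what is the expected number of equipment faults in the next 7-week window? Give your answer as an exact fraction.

Total count: 23 + 26 + 44 + 8 + 49 + 42 + 19 = 211.
Total exposure: 3 + 6 + 7 + 1 + 7 + 5 + 3 = 32 weeks.
Gamma(α, β) with Poisson data over total exposure Σt gives posterior Gamma(α+Σx, β+Σt) = Gamma(239, 45).
Predictive mean over a 7-week window = T·E[λ|data] = 7·239/45 = 1673/45.

1673/45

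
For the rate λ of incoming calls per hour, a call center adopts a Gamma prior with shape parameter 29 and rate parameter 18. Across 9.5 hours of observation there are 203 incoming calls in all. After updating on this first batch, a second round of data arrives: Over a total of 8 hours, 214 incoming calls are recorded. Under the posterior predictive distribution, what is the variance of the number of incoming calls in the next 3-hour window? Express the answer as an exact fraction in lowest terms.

206052/5041

Total count 203 over total exposure 9.5 hours.
After the first batch: Gamma(29 + 203, 18 + 9.5) = Gamma(232, 55/2).
Total count 214 over total exposure 8 hours.
After the second batch: Gamma(232 + 214, 55/2 + 8) = Gamma(446, 71/2).
The posterior predictive for a window of length T is Negative Binomial with variance T·α'·(β'+T)/β'² = 3·446·(77/2)/(5041/4) = 206052/5041.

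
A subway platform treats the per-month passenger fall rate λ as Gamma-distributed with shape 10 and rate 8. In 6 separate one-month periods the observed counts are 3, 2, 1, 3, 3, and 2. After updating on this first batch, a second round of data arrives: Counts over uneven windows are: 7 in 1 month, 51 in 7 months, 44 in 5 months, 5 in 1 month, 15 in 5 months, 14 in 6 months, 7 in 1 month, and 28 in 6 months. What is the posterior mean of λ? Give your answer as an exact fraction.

Total count: 3 + 2 + 1 + 3 + 3 + 2 = 14.
Total exposure: 6 months.
After the first batch: Gamma(10 + 14, 8 + 6) = Gamma(24, 14).
Total count: 7 + 51 + 44 + 5 + 15 + 14 + 7 + 28 = 171.
Total exposure: 1 + 7 + 5 + 1 + 5 + 6 + 1 + 6 = 32 months.
After the second batch: Gamma(24 + 171, 14 + 32) = Gamma(195, 46).
Posterior mean = α'/β' = 195/46.

195/46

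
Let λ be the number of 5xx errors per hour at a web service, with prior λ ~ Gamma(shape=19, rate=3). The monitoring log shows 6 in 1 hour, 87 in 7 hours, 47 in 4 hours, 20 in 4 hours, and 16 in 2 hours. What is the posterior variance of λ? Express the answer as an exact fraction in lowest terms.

Total count: 6 + 87 + 47 + 20 + 16 = 176.
Total exposure: 1 + 7 + 4 + 4 + 2 = 18 hours.
Gamma(α, β) with Poisson data over total exposure Σt gives posterior Gamma(α+Σx, β+Σt) = Gamma(195, 21).
Posterior variance = α'/β'² = 195/441 = 65/147.

65/147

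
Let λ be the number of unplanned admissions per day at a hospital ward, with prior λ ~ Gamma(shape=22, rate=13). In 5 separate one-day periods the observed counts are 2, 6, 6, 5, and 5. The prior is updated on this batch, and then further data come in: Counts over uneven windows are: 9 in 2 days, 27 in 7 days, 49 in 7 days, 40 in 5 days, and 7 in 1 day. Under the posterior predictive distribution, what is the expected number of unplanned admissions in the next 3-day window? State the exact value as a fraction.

267/20

Total count: 2 + 6 + 6 + 5 + 5 = 24.
Total exposure: 5 days.
After the first batch: Gamma(22 + 24, 13 + 5) = Gamma(46, 18).
Total count: 9 + 27 + 49 + 40 + 7 = 132.
Total exposure: 2 + 7 + 7 + 5 + 1 = 22 days.
After the second batch: Gamma(46 + 132, 18 + 22) = Gamma(178, 40).
Predictive mean over a 3-day window = T·E[λ|data] = 3·178/40 = 267/20.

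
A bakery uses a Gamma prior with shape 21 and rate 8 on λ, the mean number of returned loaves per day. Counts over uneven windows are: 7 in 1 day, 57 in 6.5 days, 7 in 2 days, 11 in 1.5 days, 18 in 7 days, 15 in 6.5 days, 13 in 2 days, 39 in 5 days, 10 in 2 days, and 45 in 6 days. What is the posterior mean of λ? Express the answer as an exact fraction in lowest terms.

486/95

Total count: 7 + 57 + 7 + 11 + 18 + 15 + 13 + 39 + 10 + 45 = 222.
Total exposure: 1 + 6.5 + 2 + 1.5 + 7 + 6.5 + 2 + 5 + 2 + 6 = 39.5 days.
The Gamma prior is conjugate for the Poisson rate, so λ | data ~ Gamma(21+222, 8+39.5) = Gamma(243, 95/2).
Posterior mean = α'/β' = 243/(95/2) = 486/95.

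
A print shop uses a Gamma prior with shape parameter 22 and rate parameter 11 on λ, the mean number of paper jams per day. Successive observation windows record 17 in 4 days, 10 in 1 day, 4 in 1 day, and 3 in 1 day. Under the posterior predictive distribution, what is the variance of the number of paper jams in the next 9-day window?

42

Total count: 17 + 10 + 4 + 3 = 34.
Total exposure: 4 + 1 + 1 + 1 = 7 days.
Gamma(α, β) with Poisson data over total exposure Σt gives posterior Gamma(α+Σx, β+Σt) = Gamma(56, 18).
The posterior predictive for a window of length T is Negative Binomial with variance T·α'·(β'+T)/β'² = 9·56·27/324 = 42.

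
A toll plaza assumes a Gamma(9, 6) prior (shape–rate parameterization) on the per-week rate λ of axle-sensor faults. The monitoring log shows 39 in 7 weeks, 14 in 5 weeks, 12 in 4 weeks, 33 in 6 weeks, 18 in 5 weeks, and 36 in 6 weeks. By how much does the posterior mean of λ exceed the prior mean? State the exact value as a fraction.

205/78

Total count: 39 + 14 + 12 + 33 + 18 + 36 = 152.
Total exposure: 7 + 5 + 4 + 6 + 5 + 6 = 33 weeks.
The Gamma prior is conjugate for the Poisson rate, so λ | data ~ Gamma(9+152, 6+33) = Gamma(161, 39).
Posterior mean = 161/39 = 161/39; prior mean = 9/6 = 3/2. Difference = 161/39 − 3/2 = 205/78.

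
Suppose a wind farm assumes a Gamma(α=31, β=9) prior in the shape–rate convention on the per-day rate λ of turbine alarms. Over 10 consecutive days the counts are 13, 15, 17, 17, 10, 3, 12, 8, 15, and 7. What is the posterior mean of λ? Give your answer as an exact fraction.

Total count: 13 + 15 + 17 + 17 + 10 + 3 + 12 + 8 + 15 + 7 = 117.
Total exposure: 10 days.
By Gamma–Poisson conjugacy, the posterior is Gamma(α + Σx, β + Σt) = Gamma(31 + 117, 9 + 10) = Gamma(148, 19).
Posterior mean = α'/β' = 148/19.

148/19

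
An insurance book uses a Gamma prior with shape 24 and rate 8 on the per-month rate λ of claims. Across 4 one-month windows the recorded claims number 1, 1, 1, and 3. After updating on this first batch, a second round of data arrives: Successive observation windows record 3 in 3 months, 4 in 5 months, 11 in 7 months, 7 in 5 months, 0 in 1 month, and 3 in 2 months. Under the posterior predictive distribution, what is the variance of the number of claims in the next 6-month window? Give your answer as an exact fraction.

Total count: 1 + 1 + 1 + 3 = 6.
Total exposure: 4 months.
After the first batch: Gamma(24 + 6, 8 + 4) = Gamma(30, 12).
Total count: 3 + 4 + 11 + 7 + 0 + 3 = 28.
Total exposure: 3 + 5 + 7 + 5 + 1 + 2 = 23 months.
After the second batch: Gamma(30 + 28, 12 + 23) = Gamma(58, 35).
The posterior predictive for a window of length T is Negative Binomial with variance T·α'·(β'+T)/β'² = 6·58·41/1225 = 14268/1225.

14268/1225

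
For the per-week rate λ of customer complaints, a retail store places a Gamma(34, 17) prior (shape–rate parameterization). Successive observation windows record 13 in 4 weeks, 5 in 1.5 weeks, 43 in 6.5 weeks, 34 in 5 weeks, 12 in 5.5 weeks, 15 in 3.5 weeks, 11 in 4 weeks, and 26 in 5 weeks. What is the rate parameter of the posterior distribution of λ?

52

Total count: 13 + 5 + 43 + 34 + 12 + 15 + 11 + 26 = 159.
Total exposure: 4 + 1.5 + 6.5 + 5 + 5.5 + 3.5 + 4 + 5 = 35 weeks.
Conjugate update: add total count to the shape and total exposure to the rate, giving Gamma(193, 52).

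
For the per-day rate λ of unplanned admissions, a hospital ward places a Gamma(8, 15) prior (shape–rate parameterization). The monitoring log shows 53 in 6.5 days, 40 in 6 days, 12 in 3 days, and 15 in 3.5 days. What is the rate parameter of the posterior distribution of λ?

Total count: 53 + 40 + 12 + 15 = 120.
Total exposure: 6.5 + 6 + 3 + 3.5 = 19 days.
Gamma(α, β) with Poisson data over total exposure Σt gives posterior Gamma(α+Σx, β+Σt) = Gamma(128, 34).

34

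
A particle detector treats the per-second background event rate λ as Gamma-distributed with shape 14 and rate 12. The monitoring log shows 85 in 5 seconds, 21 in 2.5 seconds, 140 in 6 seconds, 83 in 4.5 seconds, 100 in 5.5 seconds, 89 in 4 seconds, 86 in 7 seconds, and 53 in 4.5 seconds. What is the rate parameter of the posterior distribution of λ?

Total count: 85 + 21 + 140 + 83 + 100 + 89 + 86 + 53 = 657.
Total exposure: 5 + 2.5 + 6 + 4.5 + 5.5 + 4 + 7 + 4.5 = 39 seconds.
Conjugate update: add total count to the shape and total exposure to the rate, giving Gamma(671, 51).

51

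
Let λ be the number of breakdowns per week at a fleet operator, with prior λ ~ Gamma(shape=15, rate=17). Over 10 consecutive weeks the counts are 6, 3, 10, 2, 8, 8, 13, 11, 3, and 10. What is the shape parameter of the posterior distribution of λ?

89

Total count: 6 + 3 + 10 + 2 + 8 + 8 + 13 + 11 + 3 + 10 = 74.
Total exposure: 10 weeks.
Conjugate update: add total count to the shape and total exposure to the rate, giving Gamma(89, 27).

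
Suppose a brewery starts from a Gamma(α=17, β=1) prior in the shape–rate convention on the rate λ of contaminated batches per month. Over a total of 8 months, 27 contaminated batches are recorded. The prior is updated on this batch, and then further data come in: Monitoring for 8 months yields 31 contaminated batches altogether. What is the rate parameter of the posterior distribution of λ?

17

Total count 27 over total exposure 8 months.
After the first batch: Gamma(17 + 27, 1 + 8) = Gamma(44, 9).
Total count 31 over total exposure 8 months.
After the second batch: Gamma(44 + 31, 9 + 8) = Gamma(75, 17).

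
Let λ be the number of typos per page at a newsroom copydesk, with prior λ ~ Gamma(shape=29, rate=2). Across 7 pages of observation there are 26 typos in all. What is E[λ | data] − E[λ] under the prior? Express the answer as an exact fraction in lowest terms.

Total count 26 over total exposure 7 pages.
By Gamma–Poisson conjugacy, the posterior is Gamma(α + Σx, β + Σt) = Gamma(29 + 26, 2 + 7) = Gamma(55, 9).
Posterior mean = 55/9 = 55/9; prior mean = 29/2 = 29/2. Difference = 55/9 − 29/2 = -151/18.

-151/18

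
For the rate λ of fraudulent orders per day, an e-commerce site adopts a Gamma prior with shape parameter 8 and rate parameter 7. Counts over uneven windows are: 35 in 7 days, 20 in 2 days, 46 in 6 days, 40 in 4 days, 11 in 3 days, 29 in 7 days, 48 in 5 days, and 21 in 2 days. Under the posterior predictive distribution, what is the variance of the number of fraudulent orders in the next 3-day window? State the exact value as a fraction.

828/43

Total count: 35 + 20 + 46 + 40 + 11 + 29 + 48 + 21 = 250.
Total exposure: 7 + 2 + 6 + 4 + 3 + 7 + 5 + 2 = 36 days.
Posterior: α' = 8 + 250 = 258, β' = 7 + 36 = 43.
The posterior predictive for a window of length T is Negative Binomial with variance T·α'·(β'+T)/β'² = 3·258·46/1849 = 828/43.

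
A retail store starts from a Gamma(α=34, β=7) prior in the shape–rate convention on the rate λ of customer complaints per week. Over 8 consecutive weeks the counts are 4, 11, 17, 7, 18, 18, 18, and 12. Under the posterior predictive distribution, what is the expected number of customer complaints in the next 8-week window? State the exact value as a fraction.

1112/15

Total count: 4 + 11 + 17 + 7 + 18 + 18 + 18 + 12 = 105.
Total exposure: 8 weeks.
By Gamma–Poisson conjugacy, the posterior is Gamma(α + Σx, β + Σt) = Gamma(34 + 105, 7 + 8) = Gamma(139, 15).
Predictive mean over an 8-week window = T·E[λ|data] = 8·139/15 = 1112/15.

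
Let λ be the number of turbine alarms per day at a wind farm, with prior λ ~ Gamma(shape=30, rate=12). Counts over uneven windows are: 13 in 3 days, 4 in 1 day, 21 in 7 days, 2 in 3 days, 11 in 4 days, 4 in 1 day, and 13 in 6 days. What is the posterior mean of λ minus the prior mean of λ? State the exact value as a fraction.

Total count: 13 + 4 + 21 + 2 + 11 + 4 + 13 = 68.
Total exposure: 3 + 1 + 7 + 3 + 4 + 1 + 6 = 25 days.
Gamma(α, β) with Poisson data over total exposure Σt gives posterior Gamma(α+Σx, β+Σt) = Gamma(98, 37).
Posterior mean = 98/37 = 98/37; prior mean = 30/12 = 5/2. Difference = 98/37 − 5/2 = 11/74.

11/74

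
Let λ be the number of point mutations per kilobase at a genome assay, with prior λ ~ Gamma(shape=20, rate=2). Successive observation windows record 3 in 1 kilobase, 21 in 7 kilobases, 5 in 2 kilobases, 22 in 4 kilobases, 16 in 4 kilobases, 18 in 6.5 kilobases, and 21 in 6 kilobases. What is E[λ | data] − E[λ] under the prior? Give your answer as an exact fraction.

Total count: 3 + 21 + 5 + 22 + 16 + 18 + 21 = 106.
Total exposure: 1 + 7 + 2 + 4 + 4 + 6.5 + 6 = 30.5 kilobases.
Posterior: α' = 20 + 106 = 126, β' = 2 + 30.5 = 65/2.
Posterior mean = 126/(65/2) = 252/65; prior mean = 20/2 = 10. Difference = 252/65 − 10 = -398/65.

-398/65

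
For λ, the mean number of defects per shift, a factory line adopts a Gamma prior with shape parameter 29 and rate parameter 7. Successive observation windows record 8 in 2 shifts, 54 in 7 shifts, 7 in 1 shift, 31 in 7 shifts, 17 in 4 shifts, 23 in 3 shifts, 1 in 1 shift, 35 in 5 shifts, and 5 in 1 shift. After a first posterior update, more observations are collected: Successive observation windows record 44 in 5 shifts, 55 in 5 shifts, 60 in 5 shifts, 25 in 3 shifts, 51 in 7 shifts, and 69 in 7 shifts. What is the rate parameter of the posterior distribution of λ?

70

Total count: 8 + 54 + 7 + 31 + 17 + 23 + 1 + 35 + 5 = 181.
Total exposure: 2 + 7 + 1 + 7 + 4 + 3 + 1 + 5 + 1 = 31 shifts.
After the first batch: Gamma(29 + 181, 7 + 31) = Gamma(210, 38).
Total count: 44 + 55 + 60 + 25 + 51 + 69 = 304.
Total exposure: 5 + 5 + 5 + 3 + 7 + 7 = 32 shifts.
After the second batch: Gamma(210 + 304, 38 + 32) = Gamma(514, 70).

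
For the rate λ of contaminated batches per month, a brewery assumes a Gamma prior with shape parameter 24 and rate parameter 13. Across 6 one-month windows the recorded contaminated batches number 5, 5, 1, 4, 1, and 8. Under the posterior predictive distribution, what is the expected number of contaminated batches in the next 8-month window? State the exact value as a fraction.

Total count: 5 + 5 + 1 + 4 + 1 + 8 = 24.
Total exposure: 6 months.
Posterior: α' = 24 + 24 = 48, β' = 13 + 6 = 19.
Predictive mean over an 8-month window = T·E[λ|data] = 8·48/19 = 384/19.

384/19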